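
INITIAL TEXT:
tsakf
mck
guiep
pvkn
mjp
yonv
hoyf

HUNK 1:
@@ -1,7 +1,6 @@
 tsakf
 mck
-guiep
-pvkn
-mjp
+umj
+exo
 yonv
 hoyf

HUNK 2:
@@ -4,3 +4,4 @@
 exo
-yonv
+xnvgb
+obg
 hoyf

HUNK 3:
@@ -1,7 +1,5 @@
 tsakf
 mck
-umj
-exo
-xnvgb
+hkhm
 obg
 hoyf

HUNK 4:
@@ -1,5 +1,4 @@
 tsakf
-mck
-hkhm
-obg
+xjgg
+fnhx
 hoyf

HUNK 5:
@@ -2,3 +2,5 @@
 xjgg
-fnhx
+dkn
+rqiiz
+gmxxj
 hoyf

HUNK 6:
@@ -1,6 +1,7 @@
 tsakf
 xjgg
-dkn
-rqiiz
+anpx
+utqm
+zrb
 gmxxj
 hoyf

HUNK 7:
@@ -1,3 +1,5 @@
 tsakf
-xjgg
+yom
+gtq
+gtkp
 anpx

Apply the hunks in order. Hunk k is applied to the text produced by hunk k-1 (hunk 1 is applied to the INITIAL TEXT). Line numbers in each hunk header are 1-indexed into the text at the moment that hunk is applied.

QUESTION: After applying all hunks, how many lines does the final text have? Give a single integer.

Hunk 1: at line 1 remove [guiep,pvkn,mjp] add [umj,exo] -> 6 lines: tsakf mck umj exo yonv hoyf
Hunk 2: at line 4 remove [yonv] add [xnvgb,obg] -> 7 lines: tsakf mck umj exo xnvgb obg hoyf
Hunk 3: at line 1 remove [umj,exo,xnvgb] add [hkhm] -> 5 lines: tsakf mck hkhm obg hoyf
Hunk 4: at line 1 remove [mck,hkhm,obg] add [xjgg,fnhx] -> 4 lines: tsakf xjgg fnhx hoyf
Hunk 5: at line 2 remove [fnhx] add [dkn,rqiiz,gmxxj] -> 6 lines: tsakf xjgg dkn rqiiz gmxxj hoyf
Hunk 6: at line 1 remove [dkn,rqiiz] add [anpx,utqm,zrb] -> 7 lines: tsakf xjgg anpx utqm zrb gmxxj hoyf
Hunk 7: at line 1 remove [xjgg] add [yom,gtq,gtkp] -> 9 lines: tsakf yom gtq gtkp anpx utqm zrb gmxxj hoyf
Final line count: 9

Answer: 9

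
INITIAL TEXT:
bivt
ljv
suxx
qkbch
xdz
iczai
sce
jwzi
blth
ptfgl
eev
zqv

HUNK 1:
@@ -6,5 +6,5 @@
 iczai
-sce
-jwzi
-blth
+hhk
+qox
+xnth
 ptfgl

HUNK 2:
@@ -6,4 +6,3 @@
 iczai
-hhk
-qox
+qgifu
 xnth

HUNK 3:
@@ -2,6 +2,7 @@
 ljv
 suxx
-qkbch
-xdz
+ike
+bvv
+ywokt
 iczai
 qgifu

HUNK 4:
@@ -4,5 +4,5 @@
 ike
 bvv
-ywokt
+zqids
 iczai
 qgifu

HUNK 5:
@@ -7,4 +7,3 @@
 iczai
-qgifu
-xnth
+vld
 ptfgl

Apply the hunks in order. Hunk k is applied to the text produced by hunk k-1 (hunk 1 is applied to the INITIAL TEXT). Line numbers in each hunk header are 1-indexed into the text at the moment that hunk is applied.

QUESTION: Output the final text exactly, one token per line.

Hunk 1: at line 6 remove [sce,jwzi,blth] add [hhk,qox,xnth] -> 12 lines: bivt ljv suxx qkbch xdz iczai hhk qox xnth ptfgl eev zqv
Hunk 2: at line 6 remove [hhk,qox] add [qgifu] -> 11 lines: bivt ljv suxx qkbch xdz iczai qgifu xnth ptfgl eev zqv
Hunk 3: at line 2 remove [qkbch,xdz] add [ike,bvv,ywokt] -> 12 lines: bivt ljv suxx ike bvv ywokt iczai qgifu xnth ptfgl eev zqv
Hunk 4: at line 4 remove [ywokt] add [zqids] -> 12 lines: bivt ljv suxx ike bvv zqids iczai qgifu xnth ptfgl eev zqv
Hunk 5: at line 7 remove [qgifu,xnth] add [vld] -> 11 lines: bivt ljv suxx ike bvv zqids iczai vld ptfgl eev zqv

Answer: bivt
ljv
suxx
ike
bvv
zqids
iczai
vld
ptfgl
eev
zqv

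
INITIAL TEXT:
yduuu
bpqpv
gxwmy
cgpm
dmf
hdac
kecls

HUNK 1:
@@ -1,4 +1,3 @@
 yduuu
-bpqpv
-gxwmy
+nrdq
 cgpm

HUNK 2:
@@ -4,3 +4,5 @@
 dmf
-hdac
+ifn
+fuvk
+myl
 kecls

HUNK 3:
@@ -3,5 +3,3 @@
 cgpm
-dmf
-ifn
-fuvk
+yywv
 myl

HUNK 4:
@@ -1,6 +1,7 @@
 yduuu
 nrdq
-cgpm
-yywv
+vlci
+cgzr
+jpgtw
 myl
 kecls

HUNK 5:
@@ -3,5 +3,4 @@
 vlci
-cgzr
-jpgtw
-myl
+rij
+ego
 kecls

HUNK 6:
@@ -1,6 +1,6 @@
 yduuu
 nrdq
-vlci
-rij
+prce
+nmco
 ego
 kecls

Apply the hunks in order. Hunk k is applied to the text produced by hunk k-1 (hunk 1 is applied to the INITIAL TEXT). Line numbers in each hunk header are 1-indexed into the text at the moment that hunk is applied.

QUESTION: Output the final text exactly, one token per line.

Hunk 1: at line 1 remove [bpqpv,gxwmy] add [nrdq] -> 6 lines: yduuu nrdq cgpm dmf hdac kecls
Hunk 2: at line 4 remove [hdac] add [ifn,fuvk,myl] -> 8 lines: yduuu nrdq cgpm dmf ifn fuvk myl kecls
Hunk 3: at line 3 remove [dmf,ifn,fuvk] add [yywv] -> 6 lines: yduuu nrdq cgpm yywv myl kecls
Hunk 4: at line 1 remove [cgpm,yywv] add [vlci,cgzr,jpgtw] -> 7 lines: yduuu nrdq vlci cgzr jpgtw myl kecls
Hunk 5: at line 3 remove [cgzr,jpgtw,myl] add [rij,ego] -> 6 lines: yduuu nrdq vlci rij ego kecls
Hunk 6: at line 1 remove [vlci,rij] add [prce,nmco] -> 6 lines: yduuu nrdq prce nmco ego kecls

Answer: yduuu
nrdq
prce
nmco
ego
kecls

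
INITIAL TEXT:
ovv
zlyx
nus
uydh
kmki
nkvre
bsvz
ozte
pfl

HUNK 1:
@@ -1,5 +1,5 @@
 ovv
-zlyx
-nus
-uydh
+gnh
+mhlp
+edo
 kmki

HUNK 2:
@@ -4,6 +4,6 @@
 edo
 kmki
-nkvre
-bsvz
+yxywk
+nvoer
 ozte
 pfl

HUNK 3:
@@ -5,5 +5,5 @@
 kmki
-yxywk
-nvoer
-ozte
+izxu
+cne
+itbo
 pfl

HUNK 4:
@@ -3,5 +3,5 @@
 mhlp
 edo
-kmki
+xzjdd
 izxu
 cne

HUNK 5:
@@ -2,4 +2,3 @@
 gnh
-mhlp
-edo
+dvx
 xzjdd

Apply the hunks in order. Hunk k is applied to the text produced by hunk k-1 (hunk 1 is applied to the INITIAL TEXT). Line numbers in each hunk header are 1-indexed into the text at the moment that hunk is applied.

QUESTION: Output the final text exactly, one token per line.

Answer: ovv
gnh
dvx
xzjdd
izxu
cne
itbo
pfl

Derivation:
Hunk 1: at line 1 remove [zlyx,nus,uydh] add [gnh,mhlp,edo] -> 9 lines: ovv gnh mhlp edo kmki nkvre bsvz ozte pfl
Hunk 2: at line 4 remove [nkvre,bsvz] add [yxywk,nvoer] -> 9 lines: ovv gnh mhlp edo kmki yxywk nvoer ozte pfl
Hunk 3: at line 5 remove [yxywk,nvoer,ozte] add [izxu,cne,itbo] -> 9 lines: ovv gnh mhlp edo kmki izxu cne itbo pfl
Hunk 4: at line 3 remove [kmki] add [xzjdd] -> 9 lines: ovv gnh mhlp edo xzjdd izxu cne itbo pfl
Hunk 5: at line 2 remove [mhlp,edo] add [dvx] -> 8 lines: ovv gnh dvx xzjdd izxu cne itbo pfl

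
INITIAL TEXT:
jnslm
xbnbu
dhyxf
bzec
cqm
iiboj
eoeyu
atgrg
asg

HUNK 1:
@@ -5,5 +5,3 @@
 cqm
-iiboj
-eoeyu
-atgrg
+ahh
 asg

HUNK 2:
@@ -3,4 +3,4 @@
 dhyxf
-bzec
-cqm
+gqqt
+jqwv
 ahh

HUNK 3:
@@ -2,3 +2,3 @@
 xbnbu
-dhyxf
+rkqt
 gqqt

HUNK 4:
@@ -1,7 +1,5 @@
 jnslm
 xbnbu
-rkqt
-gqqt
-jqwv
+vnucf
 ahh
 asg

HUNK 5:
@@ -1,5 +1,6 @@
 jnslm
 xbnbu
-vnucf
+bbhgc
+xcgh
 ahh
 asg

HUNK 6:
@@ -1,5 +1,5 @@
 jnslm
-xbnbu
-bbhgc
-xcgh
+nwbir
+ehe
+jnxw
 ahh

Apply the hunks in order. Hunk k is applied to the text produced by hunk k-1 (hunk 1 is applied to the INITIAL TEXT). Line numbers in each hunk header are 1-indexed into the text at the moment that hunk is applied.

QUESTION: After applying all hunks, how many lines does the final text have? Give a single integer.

Answer: 6

Derivation:
Hunk 1: at line 5 remove [iiboj,eoeyu,atgrg] add [ahh] -> 7 lines: jnslm xbnbu dhyxf bzec cqm ahh asg
Hunk 2: at line 3 remove [bzec,cqm] add [gqqt,jqwv] -> 7 lines: jnslm xbnbu dhyxf gqqt jqwv ahh asg
Hunk 3: at line 2 remove [dhyxf] add [rkqt] -> 7 lines: jnslm xbnbu rkqt gqqt jqwv ahh asg
Hunk 4: at line 1 remove [rkqt,gqqt,jqwv] add [vnucf] -> 5 lines: jnslm xbnbu vnucf ahh asg
Hunk 5: at line 1 remove [vnucf] add [bbhgc,xcgh] -> 6 lines: jnslm xbnbu bbhgc xcgh ahh asg
Hunk 6: at line 1 remove [xbnbu,bbhgc,xcgh] add [nwbir,ehe,jnxw] -> 6 lines: jnslm nwbir ehe jnxw ahh asg
Final line count: 6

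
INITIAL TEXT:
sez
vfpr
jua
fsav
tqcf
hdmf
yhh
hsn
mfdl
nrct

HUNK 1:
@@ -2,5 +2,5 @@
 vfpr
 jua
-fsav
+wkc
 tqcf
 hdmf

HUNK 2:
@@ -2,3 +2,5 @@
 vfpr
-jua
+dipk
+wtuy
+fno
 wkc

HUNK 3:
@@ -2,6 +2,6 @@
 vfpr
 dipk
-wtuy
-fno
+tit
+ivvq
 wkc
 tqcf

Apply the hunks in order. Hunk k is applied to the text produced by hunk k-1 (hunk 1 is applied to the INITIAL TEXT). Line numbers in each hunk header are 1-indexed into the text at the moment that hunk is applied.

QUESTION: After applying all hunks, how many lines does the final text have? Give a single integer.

Answer: 12

Derivation:
Hunk 1: at line 2 remove [fsav] add [wkc] -> 10 lines: sez vfpr jua wkc tqcf hdmf yhh hsn mfdl nrct
Hunk 2: at line 2 remove [jua] add [dipk,wtuy,fno] -> 12 lines: sez vfpr dipk wtuy fno wkc tqcf hdmf yhh hsn mfdl nrct
Hunk 3: at line 2 remove [wtuy,fno] add [tit,ivvq] -> 12 lines: sez vfpr dipk tit ivvq wkc tqcf hdmf yhh hsn mfdl nrct
Final line count: 12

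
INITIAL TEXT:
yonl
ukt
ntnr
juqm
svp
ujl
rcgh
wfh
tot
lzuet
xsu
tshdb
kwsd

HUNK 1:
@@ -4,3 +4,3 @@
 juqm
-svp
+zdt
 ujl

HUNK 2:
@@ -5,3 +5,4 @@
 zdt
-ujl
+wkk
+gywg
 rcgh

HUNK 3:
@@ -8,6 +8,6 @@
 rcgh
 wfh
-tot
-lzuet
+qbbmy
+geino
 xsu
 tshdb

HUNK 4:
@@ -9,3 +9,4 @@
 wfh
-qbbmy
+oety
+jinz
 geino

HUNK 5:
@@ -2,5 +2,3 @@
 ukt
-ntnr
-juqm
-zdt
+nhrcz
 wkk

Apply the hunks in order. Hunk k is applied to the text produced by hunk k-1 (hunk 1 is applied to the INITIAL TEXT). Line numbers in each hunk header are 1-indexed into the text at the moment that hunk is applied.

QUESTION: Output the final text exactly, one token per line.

Hunk 1: at line 4 remove [svp] add [zdt] -> 13 lines: yonl ukt ntnr juqm zdt ujl rcgh wfh tot lzuet xsu tshdb kwsd
Hunk 2: at line 5 remove [ujl] add [wkk,gywg] -> 14 lines: yonl ukt ntnr juqm zdt wkk gywg rcgh wfh tot lzuet xsu tshdb kwsd
Hunk 3: at line 8 remove [tot,lzuet] add [qbbmy,geino] -> 14 lines: yonl ukt ntnr juqm zdt wkk gywg rcgh wfh qbbmy geino xsu tshdb kwsd
Hunk 4: at line 9 remove [qbbmy] add [oety,jinz] -> 15 lines: yonl ukt ntnr juqm zdt wkk gywg rcgh wfh oety jinz geino xsu tshdb kwsd
Hunk 5: at line 2 remove [ntnr,juqm,zdt] add [nhrcz] -> 13 lines: yonl ukt nhrcz wkk gywg rcgh wfh oety jinz geino xsu tshdb kwsd

Answer: yonl
ukt
nhrcz
wkk
gywg
rcgh
wfh
oety
jinz
geino
xsu
tshdb
kwsd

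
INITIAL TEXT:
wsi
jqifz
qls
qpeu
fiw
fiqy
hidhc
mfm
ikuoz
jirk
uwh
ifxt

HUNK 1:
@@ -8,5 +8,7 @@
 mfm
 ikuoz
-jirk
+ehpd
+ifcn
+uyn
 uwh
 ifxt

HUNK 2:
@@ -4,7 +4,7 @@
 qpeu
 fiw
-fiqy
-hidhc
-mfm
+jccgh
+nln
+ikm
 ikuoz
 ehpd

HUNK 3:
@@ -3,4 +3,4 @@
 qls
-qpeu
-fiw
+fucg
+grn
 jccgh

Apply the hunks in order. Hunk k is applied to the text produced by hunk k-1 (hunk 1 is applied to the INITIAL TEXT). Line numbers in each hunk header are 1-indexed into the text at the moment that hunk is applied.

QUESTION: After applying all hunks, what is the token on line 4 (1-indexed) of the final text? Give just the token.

Hunk 1: at line 8 remove [jirk] add [ehpd,ifcn,uyn] -> 14 lines: wsi jqifz qls qpeu fiw fiqy hidhc mfm ikuoz ehpd ifcn uyn uwh ifxt
Hunk 2: at line 4 remove [fiqy,hidhc,mfm] add [jccgh,nln,ikm] -> 14 lines: wsi jqifz qls qpeu fiw jccgh nln ikm ikuoz ehpd ifcn uyn uwh ifxt
Hunk 3: at line 3 remove [qpeu,fiw] add [fucg,grn] -> 14 lines: wsi jqifz qls fucg grn jccgh nln ikm ikuoz ehpd ifcn uyn uwh ifxt
Final line 4: fucg

Answer: fucg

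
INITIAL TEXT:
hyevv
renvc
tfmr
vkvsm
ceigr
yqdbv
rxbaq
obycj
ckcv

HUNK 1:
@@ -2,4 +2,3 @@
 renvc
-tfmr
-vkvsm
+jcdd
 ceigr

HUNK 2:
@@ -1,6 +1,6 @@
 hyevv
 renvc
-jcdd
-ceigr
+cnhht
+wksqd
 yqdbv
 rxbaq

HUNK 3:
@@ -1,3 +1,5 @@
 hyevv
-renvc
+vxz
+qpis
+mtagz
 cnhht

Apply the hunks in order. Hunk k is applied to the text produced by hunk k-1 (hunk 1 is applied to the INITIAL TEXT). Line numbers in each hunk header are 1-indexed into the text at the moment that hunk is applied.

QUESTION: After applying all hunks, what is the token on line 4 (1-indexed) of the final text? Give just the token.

Hunk 1: at line 2 remove [tfmr,vkvsm] add [jcdd] -> 8 lines: hyevv renvc jcdd ceigr yqdbv rxbaq obycj ckcv
Hunk 2: at line 1 remove [jcdd,ceigr] add [cnhht,wksqd] -> 8 lines: hyevv renvc cnhht wksqd yqdbv rxbaq obycj ckcv
Hunk 3: at line 1 remove [renvc] add [vxz,qpis,mtagz] -> 10 lines: hyevv vxz qpis mtagz cnhht wksqd yqdbv rxbaq obycj ckcv
Final line 4: mtagz

Answer: mtagz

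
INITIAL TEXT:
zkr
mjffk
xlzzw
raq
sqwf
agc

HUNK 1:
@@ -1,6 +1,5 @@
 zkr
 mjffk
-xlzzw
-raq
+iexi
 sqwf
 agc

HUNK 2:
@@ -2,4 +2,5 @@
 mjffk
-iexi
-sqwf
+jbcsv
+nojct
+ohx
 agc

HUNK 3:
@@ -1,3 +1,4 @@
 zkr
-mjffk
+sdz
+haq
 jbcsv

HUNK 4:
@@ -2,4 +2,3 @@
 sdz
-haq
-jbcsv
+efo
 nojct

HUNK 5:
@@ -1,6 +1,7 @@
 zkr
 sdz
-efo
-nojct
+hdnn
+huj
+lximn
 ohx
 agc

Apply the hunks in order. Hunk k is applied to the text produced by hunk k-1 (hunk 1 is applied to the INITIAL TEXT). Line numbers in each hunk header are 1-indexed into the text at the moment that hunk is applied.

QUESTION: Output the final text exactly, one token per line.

Hunk 1: at line 1 remove [xlzzw,raq] add [iexi] -> 5 lines: zkr mjffk iexi sqwf agc
Hunk 2: at line 2 remove [iexi,sqwf] add [jbcsv,nojct,ohx] -> 6 lines: zkr mjffk jbcsv nojct ohx agc
Hunk 3: at line 1 remove [mjffk] add [sdz,haq] -> 7 lines: zkr sdz haq jbcsv nojct ohx agc
Hunk 4: at line 2 remove [haq,jbcsv] add [efo] -> 6 lines: zkr sdz efo nojct ohx agc
Hunk 5: at line 1 remove [efo,nojct] add [hdnn,huj,lximn] -> 7 lines: zkr sdz hdnn huj lximn ohx agc

Answer: zkr
sdz
hdnn
huj
lximn
ohx
agc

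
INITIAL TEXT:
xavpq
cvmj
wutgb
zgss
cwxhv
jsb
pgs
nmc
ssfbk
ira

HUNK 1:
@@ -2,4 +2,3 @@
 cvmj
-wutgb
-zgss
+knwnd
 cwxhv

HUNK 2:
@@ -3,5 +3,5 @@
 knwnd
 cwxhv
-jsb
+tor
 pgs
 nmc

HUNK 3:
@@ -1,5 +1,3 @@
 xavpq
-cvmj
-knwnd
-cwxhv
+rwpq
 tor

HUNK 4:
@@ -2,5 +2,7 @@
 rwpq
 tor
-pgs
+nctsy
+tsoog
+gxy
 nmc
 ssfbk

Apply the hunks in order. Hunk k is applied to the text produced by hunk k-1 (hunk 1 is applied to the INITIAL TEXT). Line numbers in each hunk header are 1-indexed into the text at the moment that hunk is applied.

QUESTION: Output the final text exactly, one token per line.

Answer: xavpq
rwpq
tor
nctsy
tsoog
gxy
nmc
ssfbk
ira

Derivation:
Hunk 1: at line 2 remove [wutgb,zgss] add [knwnd] -> 9 lines: xavpq cvmj knwnd cwxhv jsb pgs nmc ssfbk ira
Hunk 2: at line 3 remove [jsb] add [tor] -> 9 lines: xavpq cvmj knwnd cwxhv tor pgs nmc ssfbk ira
Hunk 3: at line 1 remove [cvmj,knwnd,cwxhv] add [rwpq] -> 7 lines: xavpq rwpq tor pgs nmc ssfbk ira
Hunk 4: at line 2 remove [pgs] add [nctsy,tsoog,gxy] -> 9 lines: xavpq rwpq tor nctsy tsoog gxy nmc ssfbk ira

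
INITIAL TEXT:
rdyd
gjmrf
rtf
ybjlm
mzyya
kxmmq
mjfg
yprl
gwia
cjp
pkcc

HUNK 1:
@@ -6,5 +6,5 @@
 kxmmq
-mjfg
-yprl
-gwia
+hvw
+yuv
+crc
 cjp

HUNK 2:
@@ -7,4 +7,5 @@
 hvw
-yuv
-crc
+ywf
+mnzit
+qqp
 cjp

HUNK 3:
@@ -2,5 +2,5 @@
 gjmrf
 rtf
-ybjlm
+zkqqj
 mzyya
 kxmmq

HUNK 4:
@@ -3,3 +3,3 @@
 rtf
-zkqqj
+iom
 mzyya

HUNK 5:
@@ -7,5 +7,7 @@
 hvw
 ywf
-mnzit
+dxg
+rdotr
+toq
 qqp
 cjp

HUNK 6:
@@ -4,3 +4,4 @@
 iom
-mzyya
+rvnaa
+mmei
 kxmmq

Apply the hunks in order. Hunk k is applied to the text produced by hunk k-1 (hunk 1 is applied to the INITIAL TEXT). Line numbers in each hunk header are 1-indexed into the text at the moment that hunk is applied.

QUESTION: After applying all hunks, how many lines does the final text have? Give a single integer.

Answer: 15

Derivation:
Hunk 1: at line 6 remove [mjfg,yprl,gwia] add [hvw,yuv,crc] -> 11 lines: rdyd gjmrf rtf ybjlm mzyya kxmmq hvw yuv crc cjp pkcc
Hunk 2: at line 7 remove [yuv,crc] add [ywf,mnzit,qqp] -> 12 lines: rdyd gjmrf rtf ybjlm mzyya kxmmq hvw ywf mnzit qqp cjp pkcc
Hunk 3: at line 2 remove [ybjlm] add [zkqqj] -> 12 lines: rdyd gjmrf rtf zkqqj mzyya kxmmq hvw ywf mnzit qqp cjp pkcc
Hunk 4: at line 3 remove [zkqqj] add [iom] -> 12 lines: rdyd gjmrf rtf iom mzyya kxmmq hvw ywf mnzit qqp cjp pkcc
Hunk 5: at line 7 remove [mnzit] add [dxg,rdotr,toq] -> 14 lines: rdyd gjmrf rtf iom mzyya kxmmq hvw ywf dxg rdotr toq qqp cjp pkcc
Hunk 6: at line 4 remove [mzyya] add [rvnaa,mmei] -> 15 lines: rdyd gjmrf rtf iom rvnaa mmei kxmmq hvw ywf dxg rdotr toq qqp cjp pkcc
Final line count: 15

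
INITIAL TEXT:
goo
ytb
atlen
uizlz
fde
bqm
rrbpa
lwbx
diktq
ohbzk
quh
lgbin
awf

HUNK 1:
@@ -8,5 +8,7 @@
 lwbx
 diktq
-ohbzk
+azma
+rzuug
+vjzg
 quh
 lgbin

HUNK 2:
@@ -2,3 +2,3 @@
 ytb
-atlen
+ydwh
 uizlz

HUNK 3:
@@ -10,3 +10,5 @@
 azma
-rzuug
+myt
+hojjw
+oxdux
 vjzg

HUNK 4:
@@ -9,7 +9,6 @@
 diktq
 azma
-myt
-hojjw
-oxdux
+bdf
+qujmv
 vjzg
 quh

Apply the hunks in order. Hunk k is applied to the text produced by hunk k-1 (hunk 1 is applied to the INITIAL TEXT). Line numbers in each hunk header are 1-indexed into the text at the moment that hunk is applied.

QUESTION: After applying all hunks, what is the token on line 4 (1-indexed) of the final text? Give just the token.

Answer: uizlz

Derivation:
Hunk 1: at line 8 remove [ohbzk] add [azma,rzuug,vjzg] -> 15 lines: goo ytb atlen uizlz fde bqm rrbpa lwbx diktq azma rzuug vjzg quh lgbin awf
Hunk 2: at line 2 remove [atlen] add [ydwh] -> 15 lines: goo ytb ydwh uizlz fde bqm rrbpa lwbx diktq azma rzuug vjzg quh lgbin awf
Hunk 3: at line 10 remove [rzuug] add [myt,hojjw,oxdux] -> 17 lines: goo ytb ydwh uizlz fde bqm rrbpa lwbx diktq azma myt hojjw oxdux vjzg quh lgbin awf
Hunk 4: at line 9 remove [myt,hojjw,oxdux] add [bdf,qujmv] -> 16 lines: goo ytb ydwh uizlz fde bqm rrbpa lwbx diktq azma bdf qujmv vjzg quh lgbin awf
Final line 4: uizlz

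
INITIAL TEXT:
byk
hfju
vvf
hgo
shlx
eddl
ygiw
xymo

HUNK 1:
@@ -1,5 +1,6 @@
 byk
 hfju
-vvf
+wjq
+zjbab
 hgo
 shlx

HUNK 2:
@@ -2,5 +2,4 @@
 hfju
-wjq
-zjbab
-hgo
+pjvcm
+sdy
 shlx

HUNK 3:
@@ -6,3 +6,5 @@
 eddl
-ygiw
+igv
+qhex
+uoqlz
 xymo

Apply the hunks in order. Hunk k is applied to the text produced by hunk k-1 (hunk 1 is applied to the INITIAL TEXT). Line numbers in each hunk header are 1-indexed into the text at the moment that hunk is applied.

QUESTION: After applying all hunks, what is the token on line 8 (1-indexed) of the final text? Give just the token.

Answer: qhex

Derivation:
Hunk 1: at line 1 remove [vvf] add [wjq,zjbab] -> 9 lines: byk hfju wjq zjbab hgo shlx eddl ygiw xymo
Hunk 2: at line 2 remove [wjq,zjbab,hgo] add [pjvcm,sdy] -> 8 lines: byk hfju pjvcm sdy shlx eddl ygiw xymo
Hunk 3: at line 6 remove [ygiw] add [igv,qhex,uoqlz] -> 10 lines: byk hfju pjvcm sdy shlx eddl igv qhex uoqlz xymo
Final line 8: qhex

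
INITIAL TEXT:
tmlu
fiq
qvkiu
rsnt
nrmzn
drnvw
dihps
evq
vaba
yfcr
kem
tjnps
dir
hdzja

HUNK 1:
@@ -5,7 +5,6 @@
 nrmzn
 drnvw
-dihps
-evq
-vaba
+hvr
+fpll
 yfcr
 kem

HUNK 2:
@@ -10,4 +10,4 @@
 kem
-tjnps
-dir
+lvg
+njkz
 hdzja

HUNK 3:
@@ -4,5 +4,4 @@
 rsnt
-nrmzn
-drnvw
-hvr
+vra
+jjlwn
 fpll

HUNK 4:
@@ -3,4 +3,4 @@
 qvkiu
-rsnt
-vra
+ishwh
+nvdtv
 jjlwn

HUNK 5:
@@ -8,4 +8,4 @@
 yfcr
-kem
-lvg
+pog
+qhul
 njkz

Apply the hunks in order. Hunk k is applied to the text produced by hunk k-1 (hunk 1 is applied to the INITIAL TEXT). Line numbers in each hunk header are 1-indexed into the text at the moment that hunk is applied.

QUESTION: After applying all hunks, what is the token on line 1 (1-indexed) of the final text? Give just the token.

Hunk 1: at line 5 remove [dihps,evq,vaba] add [hvr,fpll] -> 13 lines: tmlu fiq qvkiu rsnt nrmzn drnvw hvr fpll yfcr kem tjnps dir hdzja
Hunk 2: at line 10 remove [tjnps,dir] add [lvg,njkz] -> 13 lines: tmlu fiq qvkiu rsnt nrmzn drnvw hvr fpll yfcr kem lvg njkz hdzja
Hunk 3: at line 4 remove [nrmzn,drnvw,hvr] add [vra,jjlwn] -> 12 lines: tmlu fiq qvkiu rsnt vra jjlwn fpll yfcr kem lvg njkz hdzja
Hunk 4: at line 3 remove [rsnt,vra] add [ishwh,nvdtv] -> 12 lines: tmlu fiq qvkiu ishwh nvdtv jjlwn fpll yfcr kem lvg njkz hdzja
Hunk 5: at line 8 remove [kem,lvg] add [pog,qhul] -> 12 lines: tmlu fiq qvkiu ishwh nvdtv jjlwn fpll yfcr pog qhul njkz hdzja
Final line 1: tmlu

Answer: tmlu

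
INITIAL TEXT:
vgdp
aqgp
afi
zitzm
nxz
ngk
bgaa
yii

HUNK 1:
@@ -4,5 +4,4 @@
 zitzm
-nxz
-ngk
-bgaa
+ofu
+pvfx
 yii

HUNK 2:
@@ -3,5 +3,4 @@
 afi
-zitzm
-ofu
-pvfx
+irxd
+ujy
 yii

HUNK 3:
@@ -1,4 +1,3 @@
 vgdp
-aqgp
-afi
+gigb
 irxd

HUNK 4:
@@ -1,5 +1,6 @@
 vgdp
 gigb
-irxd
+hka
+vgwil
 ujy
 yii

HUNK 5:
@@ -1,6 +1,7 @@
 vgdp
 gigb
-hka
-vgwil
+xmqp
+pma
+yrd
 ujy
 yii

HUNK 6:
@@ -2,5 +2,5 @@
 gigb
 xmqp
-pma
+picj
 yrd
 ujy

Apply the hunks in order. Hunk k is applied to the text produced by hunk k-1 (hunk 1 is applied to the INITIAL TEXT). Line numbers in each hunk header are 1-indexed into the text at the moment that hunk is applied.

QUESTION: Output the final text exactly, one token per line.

Hunk 1: at line 4 remove [nxz,ngk,bgaa] add [ofu,pvfx] -> 7 lines: vgdp aqgp afi zitzm ofu pvfx yii
Hunk 2: at line 3 remove [zitzm,ofu,pvfx] add [irxd,ujy] -> 6 lines: vgdp aqgp afi irxd ujy yii
Hunk 3: at line 1 remove [aqgp,afi] add [gigb] -> 5 lines: vgdp gigb irxd ujy yii
Hunk 4: at line 1 remove [irxd] add [hka,vgwil] -> 6 lines: vgdp gigb hka vgwil ujy yii
Hunk 5: at line 1 remove [hka,vgwil] add [xmqp,pma,yrd] -> 7 lines: vgdp gigb xmqp pma yrd ujy yii
Hunk 6: at line 2 remove [pma] add [picj] -> 7 lines: vgdp gigb xmqp picj yrd ujy yii

Answer: vgdp
gigb
xmqp
picj
yrd
ujy
yii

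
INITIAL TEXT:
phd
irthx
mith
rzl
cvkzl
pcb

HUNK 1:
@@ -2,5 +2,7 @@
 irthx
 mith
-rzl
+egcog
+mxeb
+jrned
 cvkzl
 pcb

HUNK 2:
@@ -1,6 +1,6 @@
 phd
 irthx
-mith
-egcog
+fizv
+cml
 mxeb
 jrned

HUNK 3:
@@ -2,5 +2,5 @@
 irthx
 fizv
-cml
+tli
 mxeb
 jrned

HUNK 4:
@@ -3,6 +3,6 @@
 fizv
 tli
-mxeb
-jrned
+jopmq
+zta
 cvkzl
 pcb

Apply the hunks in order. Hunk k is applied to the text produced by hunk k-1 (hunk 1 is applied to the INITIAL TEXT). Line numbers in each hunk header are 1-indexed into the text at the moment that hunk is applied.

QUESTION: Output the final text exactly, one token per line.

Hunk 1: at line 2 remove [rzl] add [egcog,mxeb,jrned] -> 8 lines: phd irthx mith egcog mxeb jrned cvkzl pcb
Hunk 2: at line 1 remove [mith,egcog] add [fizv,cml] -> 8 lines: phd irthx fizv cml mxeb jrned cvkzl pcb
Hunk 3: at line 2 remove [cml] add [tli] -> 8 lines: phd irthx fizv tli mxeb jrned cvkzl pcb
Hunk 4: at line 3 remove [mxeb,jrned] add [jopmq,zta] -> 8 lines: phd irthx fizv tli jopmq zta cvkzl pcb

Answer: phd
irthx
fizv
tli
jopmq
zta
cvkzl
pcb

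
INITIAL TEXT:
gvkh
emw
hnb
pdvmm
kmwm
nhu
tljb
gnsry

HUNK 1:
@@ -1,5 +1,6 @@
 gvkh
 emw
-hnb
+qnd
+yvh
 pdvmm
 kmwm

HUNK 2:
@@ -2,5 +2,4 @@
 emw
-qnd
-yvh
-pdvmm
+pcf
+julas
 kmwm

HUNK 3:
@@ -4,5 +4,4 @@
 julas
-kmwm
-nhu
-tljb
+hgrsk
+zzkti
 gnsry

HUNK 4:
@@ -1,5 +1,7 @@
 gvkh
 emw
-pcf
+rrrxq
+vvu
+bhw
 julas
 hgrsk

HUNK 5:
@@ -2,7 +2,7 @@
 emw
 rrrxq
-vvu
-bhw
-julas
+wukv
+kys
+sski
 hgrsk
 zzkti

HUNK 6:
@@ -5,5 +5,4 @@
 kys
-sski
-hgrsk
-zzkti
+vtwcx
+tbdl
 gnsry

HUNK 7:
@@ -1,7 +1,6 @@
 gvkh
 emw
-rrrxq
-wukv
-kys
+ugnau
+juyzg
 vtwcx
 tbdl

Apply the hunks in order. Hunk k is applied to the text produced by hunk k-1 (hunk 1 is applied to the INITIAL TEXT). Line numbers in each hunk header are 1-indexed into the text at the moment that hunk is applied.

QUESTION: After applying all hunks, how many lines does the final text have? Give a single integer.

Answer: 7

Derivation:
Hunk 1: at line 1 remove [hnb] add [qnd,yvh] -> 9 lines: gvkh emw qnd yvh pdvmm kmwm nhu tljb gnsry
Hunk 2: at line 2 remove [qnd,yvh,pdvmm] add [pcf,julas] -> 8 lines: gvkh emw pcf julas kmwm nhu tljb gnsry
Hunk 3: at line 4 remove [kmwm,nhu,tljb] add [hgrsk,zzkti] -> 7 lines: gvkh emw pcf julas hgrsk zzkti gnsry
Hunk 4: at line 1 remove [pcf] add [rrrxq,vvu,bhw] -> 9 lines: gvkh emw rrrxq vvu bhw julas hgrsk zzkti gnsry
Hunk 5: at line 2 remove [vvu,bhw,julas] add [wukv,kys,sski] -> 9 lines: gvkh emw rrrxq wukv kys sski hgrsk zzkti gnsry
Hunk 6: at line 5 remove [sski,hgrsk,zzkti] add [vtwcx,tbdl] -> 8 lines: gvkh emw rrrxq wukv kys vtwcx tbdl gnsry
Hunk 7: at line 1 remove [rrrxq,wukv,kys] add [ugnau,juyzg] -> 7 lines: gvkh emw ugnau juyzg vtwcx tbdl gnsry
Final line count: 7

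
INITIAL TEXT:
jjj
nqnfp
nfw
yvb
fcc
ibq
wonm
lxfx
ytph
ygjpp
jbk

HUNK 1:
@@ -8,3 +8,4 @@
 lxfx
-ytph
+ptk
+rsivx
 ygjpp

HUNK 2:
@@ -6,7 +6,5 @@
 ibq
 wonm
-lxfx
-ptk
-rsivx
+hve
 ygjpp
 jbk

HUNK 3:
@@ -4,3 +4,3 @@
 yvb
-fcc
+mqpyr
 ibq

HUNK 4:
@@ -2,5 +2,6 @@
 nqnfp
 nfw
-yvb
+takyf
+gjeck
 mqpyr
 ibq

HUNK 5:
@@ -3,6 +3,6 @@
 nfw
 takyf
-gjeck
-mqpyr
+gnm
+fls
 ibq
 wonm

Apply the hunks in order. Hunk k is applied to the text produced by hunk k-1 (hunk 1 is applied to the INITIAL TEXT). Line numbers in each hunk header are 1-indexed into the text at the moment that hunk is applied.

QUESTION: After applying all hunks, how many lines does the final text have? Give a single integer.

Answer: 11

Derivation:
Hunk 1: at line 8 remove [ytph] add [ptk,rsivx] -> 12 lines: jjj nqnfp nfw yvb fcc ibq wonm lxfx ptk rsivx ygjpp jbk
Hunk 2: at line 6 remove [lxfx,ptk,rsivx] add [hve] -> 10 lines: jjj nqnfp nfw yvb fcc ibq wonm hve ygjpp jbk
Hunk 3: at line 4 remove [fcc] add [mqpyr] -> 10 lines: jjj nqnfp nfw yvb mqpyr ibq wonm hve ygjpp jbk
Hunk 4: at line 2 remove [yvb] add [takyf,gjeck] -> 11 lines: jjj nqnfp nfw takyf gjeck mqpyr ibq wonm hve ygjpp jbk
Hunk 5: at line 3 remove [gjeck,mqpyr] add [gnm,fls] -> 11 lines: jjj nqnfp nfw takyf gnm fls ibq wonm hve ygjpp jbk
Final line count: 11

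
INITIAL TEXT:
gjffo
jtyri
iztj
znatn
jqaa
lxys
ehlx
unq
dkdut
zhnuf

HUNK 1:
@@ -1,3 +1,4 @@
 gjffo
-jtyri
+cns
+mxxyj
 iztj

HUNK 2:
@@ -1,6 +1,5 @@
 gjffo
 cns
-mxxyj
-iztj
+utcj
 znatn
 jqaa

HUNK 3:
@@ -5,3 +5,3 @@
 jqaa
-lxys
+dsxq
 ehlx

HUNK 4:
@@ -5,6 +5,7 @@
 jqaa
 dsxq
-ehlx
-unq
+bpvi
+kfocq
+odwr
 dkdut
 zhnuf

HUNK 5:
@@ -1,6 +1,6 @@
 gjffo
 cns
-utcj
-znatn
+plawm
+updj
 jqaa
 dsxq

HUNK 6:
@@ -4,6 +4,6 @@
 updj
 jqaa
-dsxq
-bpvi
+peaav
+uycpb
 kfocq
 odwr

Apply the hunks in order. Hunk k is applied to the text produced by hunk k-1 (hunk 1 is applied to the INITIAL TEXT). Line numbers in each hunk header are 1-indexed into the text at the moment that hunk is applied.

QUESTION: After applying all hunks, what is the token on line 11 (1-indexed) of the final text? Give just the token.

Hunk 1: at line 1 remove [jtyri] add [cns,mxxyj] -> 11 lines: gjffo cns mxxyj iztj znatn jqaa lxys ehlx unq dkdut zhnuf
Hunk 2: at line 1 remove [mxxyj,iztj] add [utcj] -> 10 lines: gjffo cns utcj znatn jqaa lxys ehlx unq dkdut zhnuf
Hunk 3: at line 5 remove [lxys] add [dsxq] -> 10 lines: gjffo cns utcj znatn jqaa dsxq ehlx unq dkdut zhnuf
Hunk 4: at line 5 remove [ehlx,unq] add [bpvi,kfocq,odwr] -> 11 lines: gjffo cns utcj znatn jqaa dsxq bpvi kfocq odwr dkdut zhnuf
Hunk 5: at line 1 remove [utcj,znatn] add [plawm,updj] -> 11 lines: gjffo cns plawm updj jqaa dsxq bpvi kfocq odwr dkdut zhnuf
Hunk 6: at line 4 remove [dsxq,bpvi] add [peaav,uycpb] -> 11 lines: gjffo cns plawm updj jqaa peaav uycpb kfocq odwr dkdut zhnuf
Final line 11: zhnuf

Answer: zhnuf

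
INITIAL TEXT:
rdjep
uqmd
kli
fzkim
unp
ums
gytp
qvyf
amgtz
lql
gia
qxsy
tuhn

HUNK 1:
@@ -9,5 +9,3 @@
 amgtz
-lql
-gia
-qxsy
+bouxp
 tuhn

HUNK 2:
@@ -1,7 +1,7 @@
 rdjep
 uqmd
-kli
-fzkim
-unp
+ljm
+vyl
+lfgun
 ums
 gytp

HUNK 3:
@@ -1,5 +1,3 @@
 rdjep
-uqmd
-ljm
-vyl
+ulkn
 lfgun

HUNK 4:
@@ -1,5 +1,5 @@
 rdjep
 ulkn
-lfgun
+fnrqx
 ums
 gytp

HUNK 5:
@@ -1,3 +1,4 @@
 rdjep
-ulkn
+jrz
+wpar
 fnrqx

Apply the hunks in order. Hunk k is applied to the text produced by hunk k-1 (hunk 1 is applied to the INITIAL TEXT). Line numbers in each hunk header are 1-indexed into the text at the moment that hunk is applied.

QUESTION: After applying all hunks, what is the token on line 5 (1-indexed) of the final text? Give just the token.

Answer: ums

Derivation:
Hunk 1: at line 9 remove [lql,gia,qxsy] add [bouxp] -> 11 lines: rdjep uqmd kli fzkim unp ums gytp qvyf amgtz bouxp tuhn
Hunk 2: at line 1 remove [kli,fzkim,unp] add [ljm,vyl,lfgun] -> 11 lines: rdjep uqmd ljm vyl lfgun ums gytp qvyf amgtz bouxp tuhn
Hunk 3: at line 1 remove [uqmd,ljm,vyl] add [ulkn] -> 9 lines: rdjep ulkn lfgun ums gytp qvyf amgtz bouxp tuhn
Hunk 4: at line 1 remove [lfgun] add [fnrqx] -> 9 lines: rdjep ulkn fnrqx ums gytp qvyf amgtz bouxp tuhn
Hunk 5: at line 1 remove [ulkn] add [jrz,wpar] -> 10 lines: rdjep jrz wpar fnrqx ums gytp qvyf amgtz bouxp tuhn
Final line 5: ums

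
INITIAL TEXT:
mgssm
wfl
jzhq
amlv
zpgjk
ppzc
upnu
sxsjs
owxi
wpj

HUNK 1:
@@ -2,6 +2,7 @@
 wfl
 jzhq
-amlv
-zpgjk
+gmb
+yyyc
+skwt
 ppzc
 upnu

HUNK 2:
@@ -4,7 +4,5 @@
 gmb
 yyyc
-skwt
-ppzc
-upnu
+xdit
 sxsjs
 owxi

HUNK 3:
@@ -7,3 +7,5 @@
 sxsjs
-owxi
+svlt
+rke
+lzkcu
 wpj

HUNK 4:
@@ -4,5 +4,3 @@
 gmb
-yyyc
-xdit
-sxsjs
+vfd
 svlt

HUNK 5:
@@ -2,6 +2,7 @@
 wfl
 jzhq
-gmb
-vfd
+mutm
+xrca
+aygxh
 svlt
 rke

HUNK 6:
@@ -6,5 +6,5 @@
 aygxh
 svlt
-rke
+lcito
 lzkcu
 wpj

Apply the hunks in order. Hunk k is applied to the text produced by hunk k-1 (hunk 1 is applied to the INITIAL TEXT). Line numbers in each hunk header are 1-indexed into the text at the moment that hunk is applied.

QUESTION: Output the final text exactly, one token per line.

Answer: mgssm
wfl
jzhq
mutm
xrca
aygxh
svlt
lcito
lzkcu
wpj

Derivation:
Hunk 1: at line 2 remove [amlv,zpgjk] add [gmb,yyyc,skwt] -> 11 lines: mgssm wfl jzhq gmb yyyc skwt ppzc upnu sxsjs owxi wpj
Hunk 2: at line 4 remove [skwt,ppzc,upnu] add [xdit] -> 9 lines: mgssm wfl jzhq gmb yyyc xdit sxsjs owxi wpj
Hunk 3: at line 7 remove [owxi] add [svlt,rke,lzkcu] -> 11 lines: mgssm wfl jzhq gmb yyyc xdit sxsjs svlt rke lzkcu wpj
Hunk 4: at line 4 remove [yyyc,xdit,sxsjs] add [vfd] -> 9 lines: mgssm wfl jzhq gmb vfd svlt rke lzkcu wpj
Hunk 5: at line 2 remove [gmb,vfd] add [mutm,xrca,aygxh] -> 10 lines: mgssm wfl jzhq mutm xrca aygxh svlt rke lzkcu wpj
Hunk 6: at line 6 remove [rke] add [lcito] -> 10 lines: mgssm wfl jzhq mutm xrca aygxh svlt lcito lzkcu wpj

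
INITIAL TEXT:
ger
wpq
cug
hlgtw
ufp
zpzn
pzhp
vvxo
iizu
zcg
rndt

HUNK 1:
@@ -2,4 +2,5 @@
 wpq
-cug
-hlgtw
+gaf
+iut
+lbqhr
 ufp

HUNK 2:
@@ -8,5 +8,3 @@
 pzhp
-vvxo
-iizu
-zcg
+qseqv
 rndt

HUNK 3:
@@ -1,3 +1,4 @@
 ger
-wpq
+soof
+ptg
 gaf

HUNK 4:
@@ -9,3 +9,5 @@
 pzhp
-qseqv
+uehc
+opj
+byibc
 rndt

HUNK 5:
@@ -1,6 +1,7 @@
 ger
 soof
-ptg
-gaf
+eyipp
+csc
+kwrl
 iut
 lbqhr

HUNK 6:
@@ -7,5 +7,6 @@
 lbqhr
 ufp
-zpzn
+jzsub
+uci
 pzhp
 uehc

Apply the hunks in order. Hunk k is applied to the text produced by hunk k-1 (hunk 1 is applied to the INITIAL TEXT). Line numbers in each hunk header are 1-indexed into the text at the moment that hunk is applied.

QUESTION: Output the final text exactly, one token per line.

Answer: ger
soof
eyipp
csc
kwrl
iut
lbqhr
ufp
jzsub
uci
pzhp
uehc
opj
byibc
rndt

Derivation:
Hunk 1: at line 2 remove [cug,hlgtw] add [gaf,iut,lbqhr] -> 12 lines: ger wpq gaf iut lbqhr ufp zpzn pzhp vvxo iizu zcg rndt
Hunk 2: at line 8 remove [vvxo,iizu,zcg] add [qseqv] -> 10 lines: ger wpq gaf iut lbqhr ufp zpzn pzhp qseqv rndt
Hunk 3: at line 1 remove [wpq] add [soof,ptg] -> 11 lines: ger soof ptg gaf iut lbqhr ufp zpzn pzhp qseqv rndt
Hunk 4: at line 9 remove [qseqv] add [uehc,opj,byibc] -> 13 lines: ger soof ptg gaf iut lbqhr ufp zpzn pzhp uehc opj byibc rndt
Hunk 5: at line 1 remove [ptg,gaf] add [eyipp,csc,kwrl] -> 14 lines: ger soof eyipp csc kwrl iut lbqhr ufp zpzn pzhp uehc opj byibc rndt
Hunk 6: at line 7 remove [zpzn] add [jzsub,uci] -> 15 lines: ger soof eyipp csc kwrl iut lbqhr ufp jzsub uci pzhp uehc opj byibc rndt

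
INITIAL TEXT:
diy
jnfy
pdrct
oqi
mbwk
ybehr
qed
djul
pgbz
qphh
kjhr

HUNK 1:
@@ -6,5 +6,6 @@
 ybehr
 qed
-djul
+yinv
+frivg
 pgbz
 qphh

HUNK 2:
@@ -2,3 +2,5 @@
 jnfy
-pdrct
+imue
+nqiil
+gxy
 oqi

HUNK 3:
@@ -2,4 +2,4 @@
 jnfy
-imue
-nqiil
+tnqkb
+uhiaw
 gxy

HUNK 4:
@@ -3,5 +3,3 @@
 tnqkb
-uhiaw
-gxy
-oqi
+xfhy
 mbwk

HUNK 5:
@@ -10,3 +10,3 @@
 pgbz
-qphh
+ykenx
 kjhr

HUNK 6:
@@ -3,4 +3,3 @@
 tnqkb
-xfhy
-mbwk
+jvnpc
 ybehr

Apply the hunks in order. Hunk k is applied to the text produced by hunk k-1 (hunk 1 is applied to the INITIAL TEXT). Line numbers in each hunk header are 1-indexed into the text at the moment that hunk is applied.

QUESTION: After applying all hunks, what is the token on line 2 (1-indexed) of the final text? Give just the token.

Hunk 1: at line 6 remove [djul] add [yinv,frivg] -> 12 lines: diy jnfy pdrct oqi mbwk ybehr qed yinv frivg pgbz qphh kjhr
Hunk 2: at line 2 remove [pdrct] add [imue,nqiil,gxy] -> 14 lines: diy jnfy imue nqiil gxy oqi mbwk ybehr qed yinv frivg pgbz qphh kjhr
Hunk 3: at line 2 remove [imue,nqiil] add [tnqkb,uhiaw] -> 14 lines: diy jnfy tnqkb uhiaw gxy oqi mbwk ybehr qed yinv frivg pgbz qphh kjhr
Hunk 4: at line 3 remove [uhiaw,gxy,oqi] add [xfhy] -> 12 lines: diy jnfy tnqkb xfhy mbwk ybehr qed yinv frivg pgbz qphh kjhr
Hunk 5: at line 10 remove [qphh] add [ykenx] -> 12 lines: diy jnfy tnqkb xfhy mbwk ybehr qed yinv frivg pgbz ykenx kjhr
Hunk 6: at line 3 remove [xfhy,mbwk] add [jvnpc] -> 11 lines: diy jnfy tnqkb jvnpc ybehr qed yinv frivg pgbz ykenx kjhr
Final line 2: jnfy

Answer: jnfy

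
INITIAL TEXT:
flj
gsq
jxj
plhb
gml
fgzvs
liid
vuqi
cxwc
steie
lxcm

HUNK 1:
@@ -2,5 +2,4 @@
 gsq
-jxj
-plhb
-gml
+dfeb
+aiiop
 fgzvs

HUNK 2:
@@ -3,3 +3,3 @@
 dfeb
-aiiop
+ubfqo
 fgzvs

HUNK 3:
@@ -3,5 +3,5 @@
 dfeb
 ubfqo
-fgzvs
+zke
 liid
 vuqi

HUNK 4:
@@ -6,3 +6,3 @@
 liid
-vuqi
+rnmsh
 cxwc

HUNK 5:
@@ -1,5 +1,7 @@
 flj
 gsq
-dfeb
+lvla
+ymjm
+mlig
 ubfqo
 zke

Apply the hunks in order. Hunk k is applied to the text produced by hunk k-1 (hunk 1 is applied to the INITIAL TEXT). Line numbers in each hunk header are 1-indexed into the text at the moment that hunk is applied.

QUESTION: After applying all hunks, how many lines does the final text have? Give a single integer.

Answer: 12

Derivation:
Hunk 1: at line 2 remove [jxj,plhb,gml] add [dfeb,aiiop] -> 10 lines: flj gsq dfeb aiiop fgzvs liid vuqi cxwc steie lxcm
Hunk 2: at line 3 remove [aiiop] add [ubfqo] -> 10 lines: flj gsq dfeb ubfqo fgzvs liid vuqi cxwc steie lxcm
Hunk 3: at line 3 remove [fgzvs] add [zke] -> 10 lines: flj gsq dfeb ubfqo zke liid vuqi cxwc steie lxcm
Hunk 4: at line 6 remove [vuqi] add [rnmsh] -> 10 lines: flj gsq dfeb ubfqo zke liid rnmsh cxwc steie lxcm
Hunk 5: at line 1 remove [dfeb] add [lvla,ymjm,mlig] -> 12 lines: flj gsq lvla ymjm mlig ubfqo zke liid rnmsh cxwc steie lxcm
Final line count: 12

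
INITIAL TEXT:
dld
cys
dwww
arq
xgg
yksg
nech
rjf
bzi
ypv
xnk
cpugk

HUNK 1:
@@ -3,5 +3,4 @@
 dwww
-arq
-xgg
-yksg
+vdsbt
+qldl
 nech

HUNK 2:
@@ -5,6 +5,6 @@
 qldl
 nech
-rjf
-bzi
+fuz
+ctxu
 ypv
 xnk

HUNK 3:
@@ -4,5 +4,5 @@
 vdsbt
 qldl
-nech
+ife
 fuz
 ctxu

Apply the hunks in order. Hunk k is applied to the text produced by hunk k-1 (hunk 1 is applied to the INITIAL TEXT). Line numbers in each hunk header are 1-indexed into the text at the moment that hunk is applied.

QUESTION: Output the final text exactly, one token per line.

Hunk 1: at line 3 remove [arq,xgg,yksg] add [vdsbt,qldl] -> 11 lines: dld cys dwww vdsbt qldl nech rjf bzi ypv xnk cpugk
Hunk 2: at line 5 remove [rjf,bzi] add [fuz,ctxu] -> 11 lines: dld cys dwww vdsbt qldl nech fuz ctxu ypv xnk cpugk
Hunk 3: at line 4 remove [nech] add [ife] -> 11 lines: dld cys dwww vdsbt qldl ife fuz ctxu ypv xnk cpugk

Answer: dld
cys
dwww
vdsbt
qldl
ife
fuz
ctxu
ypv
xnk
cpugk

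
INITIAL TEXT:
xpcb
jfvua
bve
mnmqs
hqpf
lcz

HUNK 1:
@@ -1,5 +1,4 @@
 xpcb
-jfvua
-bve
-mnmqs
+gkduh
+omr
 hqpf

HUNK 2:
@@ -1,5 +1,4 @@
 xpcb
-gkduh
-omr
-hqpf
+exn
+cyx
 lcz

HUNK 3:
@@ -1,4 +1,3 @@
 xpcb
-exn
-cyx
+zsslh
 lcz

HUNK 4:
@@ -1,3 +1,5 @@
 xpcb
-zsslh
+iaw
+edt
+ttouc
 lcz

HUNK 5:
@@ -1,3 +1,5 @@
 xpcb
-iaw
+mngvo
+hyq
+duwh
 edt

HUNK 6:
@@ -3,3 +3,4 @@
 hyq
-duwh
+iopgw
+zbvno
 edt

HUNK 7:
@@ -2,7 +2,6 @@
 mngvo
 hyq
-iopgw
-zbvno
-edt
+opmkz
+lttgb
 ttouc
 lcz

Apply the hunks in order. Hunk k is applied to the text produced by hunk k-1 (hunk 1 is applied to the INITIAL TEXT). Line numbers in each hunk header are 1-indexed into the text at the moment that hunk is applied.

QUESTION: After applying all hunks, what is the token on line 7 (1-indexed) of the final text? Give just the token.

Answer: lcz

Derivation:
Hunk 1: at line 1 remove [jfvua,bve,mnmqs] add [gkduh,omr] -> 5 lines: xpcb gkduh omr hqpf lcz
Hunk 2: at line 1 remove [gkduh,omr,hqpf] add [exn,cyx] -> 4 lines: xpcb exn cyx lcz
Hunk 3: at line 1 remove [exn,cyx] add [zsslh] -> 3 lines: xpcb zsslh lcz
Hunk 4: at line 1 remove [zsslh] add [iaw,edt,ttouc] -> 5 lines: xpcb iaw edt ttouc lcz
Hunk 5: at line 1 remove [iaw] add [mngvo,hyq,duwh] -> 7 lines: xpcb mngvo hyq duwh edt ttouc lcz
Hunk 6: at line 3 remove [duwh] add [iopgw,zbvno] -> 8 lines: xpcb mngvo hyq iopgw zbvno edt ttouc lcz
Hunk 7: at line 2 remove [iopgw,zbvno,edt] add [opmkz,lttgb] -> 7 lines: xpcb mngvo hyq opmkz lttgb ttouc lcz
Final line 7: lcz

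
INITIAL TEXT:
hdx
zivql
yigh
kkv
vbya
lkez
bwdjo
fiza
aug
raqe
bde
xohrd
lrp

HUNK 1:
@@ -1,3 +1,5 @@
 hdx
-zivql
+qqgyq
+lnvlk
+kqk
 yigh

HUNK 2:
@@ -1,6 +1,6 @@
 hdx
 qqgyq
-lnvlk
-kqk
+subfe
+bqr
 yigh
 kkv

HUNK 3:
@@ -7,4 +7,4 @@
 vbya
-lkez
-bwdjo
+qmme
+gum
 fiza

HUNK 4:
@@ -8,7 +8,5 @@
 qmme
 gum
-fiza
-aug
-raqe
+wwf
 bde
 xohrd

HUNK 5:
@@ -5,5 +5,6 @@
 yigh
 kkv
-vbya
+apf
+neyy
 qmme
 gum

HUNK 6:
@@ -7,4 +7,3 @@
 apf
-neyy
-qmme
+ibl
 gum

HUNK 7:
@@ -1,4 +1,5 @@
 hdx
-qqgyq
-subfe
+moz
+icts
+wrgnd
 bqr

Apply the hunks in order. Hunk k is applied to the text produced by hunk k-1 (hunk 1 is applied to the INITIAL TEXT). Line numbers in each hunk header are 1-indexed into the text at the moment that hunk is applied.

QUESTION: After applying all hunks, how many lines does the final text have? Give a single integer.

Answer: 14

Derivation:
Hunk 1: at line 1 remove [zivql] add [qqgyq,lnvlk,kqk] -> 15 lines: hdx qqgyq lnvlk kqk yigh kkv vbya lkez bwdjo fiza aug raqe bde xohrd lrp
Hunk 2: at line 1 remove [lnvlk,kqk] add [subfe,bqr] -> 15 lines: hdx qqgyq subfe bqr yigh kkv vbya lkez bwdjo fiza aug raqe bde xohrd lrp
Hunk 3: at line 7 remove [lkez,bwdjo] add [qmme,gum] -> 15 lines: hdx qqgyq subfe bqr yigh kkv vbya qmme gum fiza aug raqe bde xohrd lrp
Hunk 4: at line 8 remove [fiza,aug,raqe] add [wwf] -> 13 lines: hdx qqgyq subfe bqr yigh kkv vbya qmme gum wwf bde xohrd lrp
Hunk 5: at line 5 remove [vbya] add [apf,neyy] -> 14 lines: hdx qqgyq subfe bqr yigh kkv apf neyy qmme gum wwf bde xohrd lrp
Hunk 6: at line 7 remove [neyy,qmme] add [ibl] -> 13 lines: hdx qqgyq subfe bqr yigh kkv apf ibl gum wwf bde xohrd lrp
Hunk 7: at line 1 remove [qqgyq,subfe] add [moz,icts,wrgnd] -> 14 lines: hdx moz icts wrgnd bqr yigh kkv apf ibl gum wwf bde xohrd lrp
Final line count: 14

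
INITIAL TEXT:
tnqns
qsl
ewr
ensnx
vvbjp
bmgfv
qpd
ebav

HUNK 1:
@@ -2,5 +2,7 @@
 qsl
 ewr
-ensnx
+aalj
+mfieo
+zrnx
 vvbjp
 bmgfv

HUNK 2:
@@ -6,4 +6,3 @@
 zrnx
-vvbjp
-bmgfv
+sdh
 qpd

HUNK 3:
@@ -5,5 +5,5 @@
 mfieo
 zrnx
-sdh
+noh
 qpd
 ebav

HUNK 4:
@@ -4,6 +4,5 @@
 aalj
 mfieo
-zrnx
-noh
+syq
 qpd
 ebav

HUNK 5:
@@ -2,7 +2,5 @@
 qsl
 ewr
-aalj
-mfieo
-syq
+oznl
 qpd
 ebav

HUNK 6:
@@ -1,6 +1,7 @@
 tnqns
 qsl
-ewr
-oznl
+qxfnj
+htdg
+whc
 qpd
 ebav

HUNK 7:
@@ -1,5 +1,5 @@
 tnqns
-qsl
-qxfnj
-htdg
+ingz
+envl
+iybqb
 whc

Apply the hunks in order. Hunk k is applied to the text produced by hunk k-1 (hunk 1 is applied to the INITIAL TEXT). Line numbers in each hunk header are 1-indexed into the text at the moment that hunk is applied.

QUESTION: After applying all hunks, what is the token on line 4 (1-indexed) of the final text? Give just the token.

Hunk 1: at line 2 remove [ensnx] add [aalj,mfieo,zrnx] -> 10 lines: tnqns qsl ewr aalj mfieo zrnx vvbjp bmgfv qpd ebav
Hunk 2: at line 6 remove [vvbjp,bmgfv] add [sdh] -> 9 lines: tnqns qsl ewr aalj mfieo zrnx sdh qpd ebav
Hunk 3: at line 5 remove [sdh] add [noh] -> 9 lines: tnqns qsl ewr aalj mfieo zrnx noh qpd ebav
Hunk 4: at line 4 remove [zrnx,noh] add [syq] -> 8 lines: tnqns qsl ewr aalj mfieo syq qpd ebav
Hunk 5: at line 2 remove [aalj,mfieo,syq] add [oznl] -> 6 lines: tnqns qsl ewr oznl qpd ebav
Hunk 6: at line 1 remove [ewr,oznl] add [qxfnj,htdg,whc] -> 7 lines: tnqns qsl qxfnj htdg whc qpd ebav
Hunk 7: at line 1 remove [qsl,qxfnj,htdg] add [ingz,envl,iybqb] -> 7 lines: tnqns ingz envl iybqb whc qpd ebav
Final line 4: iybqb

Answer: iybqb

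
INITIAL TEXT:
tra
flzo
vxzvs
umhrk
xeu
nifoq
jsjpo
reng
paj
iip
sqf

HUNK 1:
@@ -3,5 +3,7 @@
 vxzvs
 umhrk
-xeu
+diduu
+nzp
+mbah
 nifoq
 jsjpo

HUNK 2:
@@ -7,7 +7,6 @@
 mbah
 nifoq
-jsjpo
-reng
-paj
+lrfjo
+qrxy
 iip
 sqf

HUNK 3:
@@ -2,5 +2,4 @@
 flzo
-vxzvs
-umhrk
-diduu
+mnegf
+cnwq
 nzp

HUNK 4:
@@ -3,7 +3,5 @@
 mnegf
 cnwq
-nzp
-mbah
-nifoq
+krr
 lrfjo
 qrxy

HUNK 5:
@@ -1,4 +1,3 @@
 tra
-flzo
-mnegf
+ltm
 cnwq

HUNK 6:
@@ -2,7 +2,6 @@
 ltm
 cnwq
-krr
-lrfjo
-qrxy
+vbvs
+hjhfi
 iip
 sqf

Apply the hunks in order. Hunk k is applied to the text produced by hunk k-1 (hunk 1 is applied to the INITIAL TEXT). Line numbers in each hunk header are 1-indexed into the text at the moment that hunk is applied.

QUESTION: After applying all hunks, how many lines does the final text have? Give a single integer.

Answer: 7

Derivation:
Hunk 1: at line 3 remove [xeu] add [diduu,nzp,mbah] -> 13 lines: tra flzo vxzvs umhrk diduu nzp mbah nifoq jsjpo reng paj iip sqf
Hunk 2: at line 7 remove [jsjpo,reng,paj] add [lrfjo,qrxy] -> 12 lines: tra flzo vxzvs umhrk diduu nzp mbah nifoq lrfjo qrxy iip sqf
Hunk 3: at line 2 remove [vxzvs,umhrk,diduu] add [mnegf,cnwq] -> 11 lines: tra flzo mnegf cnwq nzp mbah nifoq lrfjo qrxy iip sqf
Hunk 4: at line 3 remove [nzp,mbah,nifoq] add [krr] -> 9 lines: tra flzo mnegf cnwq krr lrfjo qrxy iip sqf
Hunk 5: at line 1 remove [flzo,mnegf] add [ltm] -> 8 lines: tra ltm cnwq krr lrfjo qrxy iip sqf
Hunk 6: at line 2 remove [krr,lrfjo,qrxy] add [vbvs,hjhfi] -> 7 lines: tra ltm cnwq vbvs hjhfi iip sqf
Final line count: 7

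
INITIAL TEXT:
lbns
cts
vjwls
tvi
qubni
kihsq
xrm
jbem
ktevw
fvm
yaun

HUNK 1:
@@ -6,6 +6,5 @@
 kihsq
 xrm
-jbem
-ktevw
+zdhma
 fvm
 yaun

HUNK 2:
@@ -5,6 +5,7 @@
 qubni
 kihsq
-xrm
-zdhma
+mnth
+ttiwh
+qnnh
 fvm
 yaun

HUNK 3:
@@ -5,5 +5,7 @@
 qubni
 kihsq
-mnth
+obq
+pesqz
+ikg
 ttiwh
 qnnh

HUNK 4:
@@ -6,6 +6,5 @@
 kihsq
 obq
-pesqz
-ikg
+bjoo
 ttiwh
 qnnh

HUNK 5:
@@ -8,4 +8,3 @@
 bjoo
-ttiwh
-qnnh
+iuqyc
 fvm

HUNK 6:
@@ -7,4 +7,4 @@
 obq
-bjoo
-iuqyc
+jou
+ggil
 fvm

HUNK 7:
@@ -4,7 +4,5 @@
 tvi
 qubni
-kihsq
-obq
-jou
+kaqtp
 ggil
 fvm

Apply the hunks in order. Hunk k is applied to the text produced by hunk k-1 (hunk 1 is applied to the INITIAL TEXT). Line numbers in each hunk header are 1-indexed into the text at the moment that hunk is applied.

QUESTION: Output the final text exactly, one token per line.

Hunk 1: at line 6 remove [jbem,ktevw] add [zdhma] -> 10 lines: lbns cts vjwls tvi qubni kihsq xrm zdhma fvm yaun
Hunk 2: at line 5 remove [xrm,zdhma] add [mnth,ttiwh,qnnh] -> 11 lines: lbns cts vjwls tvi qubni kihsq mnth ttiwh qnnh fvm yaun
Hunk 3: at line 5 remove [mnth] add [obq,pesqz,ikg] -> 13 lines: lbns cts vjwls tvi qubni kihsq obq pesqz ikg ttiwh qnnh fvm yaun
Hunk 4: at line 6 remove [pesqz,ikg] add [bjoo] -> 12 lines: lbns cts vjwls tvi qubni kihsq obq bjoo ttiwh qnnh fvm yaun
Hunk 5: at line 8 remove [ttiwh,qnnh] add [iuqyc] -> 11 lines: lbns cts vjwls tvi qubni kihsq obq bjoo iuqyc fvm yaun
Hunk 6: at line 7 remove [bjoo,iuqyc] add [jou,ggil] -> 11 lines: lbns cts vjwls tvi qubni kihsq obq jou ggil fvm yaun
Hunk 7: at line 4 remove [kihsq,obq,jou] add [kaqtp] -> 9 lines: lbns cts vjwls tvi qubni kaqtp ggil fvm yaun

Answer: lbns
cts
vjwls
tvi
qubni
kaqtp
ggil
fvm
yaun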